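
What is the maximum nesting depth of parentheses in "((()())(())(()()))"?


Input: "((()())(())(()()))"
Tracking depth:
  Position 0 '(': depth becomes 1
  Position 1 '(': depth becomes 2
  Position 2 '(': depth becomes 3
  Position 3 ')': depth becomes 2
  Position 4 '(': depth becomes 3
  Position 5 ')': depth becomes 2
  Position 6 ')': depth becomes 1
  Position 7 '(': depth becomes 2
  Position 8 '(': depth becomes 3
  Position 9 ')': depth becomes 2
  Position 10 ')': depth becomes 1
  Position 11 '(': depth becomes 2
  Position 12 '(': depth becomes 3
  Position 13 ')': depth becomes 2
  Position 14 '(': depth becomes 3
  Position 15 ')': depth becomes 2
  Position 16 ')': depth becomes 1
  Position 17 ')': depth becomes 0
Maximum depth reached: 3

3


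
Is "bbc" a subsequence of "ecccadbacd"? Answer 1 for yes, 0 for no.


Check if "bbc" is a subsequence of "ecccadbacd"
Greedy scan:
  Position 0 ('e'): no match needed
  Position 1 ('c'): no match needed
  Position 2 ('c'): no match needed
  Position 3 ('c'): no match needed
  Position 4 ('a'): no match needed
  Position 5 ('d'): no match needed
  Position 6 ('b'): matches sub[0] = 'b'
  Position 7 ('a'): no match needed
  Position 8 ('c'): no match needed
  Position 9 ('d'): no match needed
Only matched 1/3 characters => not a subsequence

0


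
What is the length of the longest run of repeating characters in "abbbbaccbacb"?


Input: "abbbbaccbacb"
Scanning for longest run:
  Position 1 ('b'): new char, reset run to 1
  Position 2 ('b'): continues run of 'b', length=2
  Position 3 ('b'): continues run of 'b', length=3
  Position 4 ('b'): continues run of 'b', length=4
  Position 5 ('a'): new char, reset run to 1
  Position 6 ('c'): new char, reset run to 1
  Position 7 ('c'): continues run of 'c', length=2
  Position 8 ('b'): new char, reset run to 1
  Position 9 ('a'): new char, reset run to 1
  Position 10 ('c'): new char, reset run to 1
  Position 11 ('b'): new char, reset run to 1
Longest run: 'b' with length 4

4


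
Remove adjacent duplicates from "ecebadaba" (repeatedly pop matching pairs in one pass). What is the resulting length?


Input: ecebadaba
Stack-based adjacent duplicate removal:
  Read 'e': push. Stack: e
  Read 'c': push. Stack: ec
  Read 'e': push. Stack: ece
  Read 'b': push. Stack: eceb
  Read 'a': push. Stack: eceba
  Read 'd': push. Stack: ecebad
  Read 'a': push. Stack: ecebada
  Read 'b': push. Stack: ecebadab
  Read 'a': push. Stack: ecebadaba
Final stack: "ecebadaba" (length 9)

9


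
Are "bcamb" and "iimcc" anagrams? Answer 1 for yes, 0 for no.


Strings: "bcamb", "iimcc"
Sorted first:  abbcm
Sorted second: cciim
Differ at position 0: 'a' vs 'c' => not anagrams

0


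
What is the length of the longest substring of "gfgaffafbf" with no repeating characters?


Input: "gfgaffafbf"
Sliding window (track last position of each char):
  Position 0 ('g'): window [0,0] length 1 -- new best
  Position 1 ('f'): window [0,1] length 2 -- new best
  Position 2 ('g'): repeat (last at 0), move window start to 1
  Position 2 ('g'): window [1,2] length 2
  Position 3 ('a'): window [1,3] length 3 -- new best
  Position 4 ('f'): repeat (last at 1), move window start to 2
  Position 4 ('f'): window [2,4] length 3
  Position 5 ('f'): repeat (last at 4), move window start to 5
  Position 5 ('f'): window [5,5] length 1
  Position 6 ('a'): window [5,6] length 2
  Position 7 ('f'): repeat (last at 5), move window start to 6
  Position 7 ('f'): window [6,7] length 2
  Position 8 ('b'): window [6,8] length 3
  Position 9 ('f'): repeat (last at 7), move window start to 8
  Position 9 ('f'): window [8,9] length 2
Longest substring with no repeats: "fga" with length 3

3


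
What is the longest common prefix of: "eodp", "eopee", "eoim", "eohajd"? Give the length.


Words: eodp, eopee, eoim, eohajd
  Position 0: all 'e' => match
  Position 1: all 'o' => match
  Position 2: ('d', 'p', 'i', 'h') => mismatch, stop
LCP = "eo" (length 2)

2


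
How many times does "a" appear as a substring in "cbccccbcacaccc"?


Searching for "a" in "cbccccbcacaccc"
Scanning each position:
  Position 0: "c" => no
  Position 1: "b" => no
  Position 2: "c" => no
  Position 3: "c" => no
  Position 4: "c" => no
  Position 5: "c" => no
  Position 6: "b" => no
  Position 7: "c" => no
  Position 8: "a" => MATCH
  Position 9: "c" => no
  Position 10: "a" => MATCH
  Position 11: "c" => no
  Position 12: "c" => no
  Position 13: "c" => no
Total occurrences: 2

2


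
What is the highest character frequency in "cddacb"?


Input: cddacb
Character counts:
  'a': 1
  'b': 1
  'c': 2
  'd': 2
Maximum frequency: 2

2


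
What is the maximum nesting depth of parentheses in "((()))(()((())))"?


Input: "((()))(()((())))"
Tracking depth:
  Position 0 '(': depth becomes 1
  Position 1 '(': depth becomes 2
  Position 2 '(': depth becomes 3
  Position 3 ')': depth becomes 2
  Position 4 ')': depth becomes 1
  Position 5 ')': depth becomes 0
  Position 6 '(': depth becomes 1
  Position 7 '(': depth becomes 2
  Position 8 ')': depth becomes 1
  Position 9 '(': depth becomes 2
  Position 10 '(': depth becomes 3
  Position 11 '(': depth becomes 4
  Position 12 ')': depth becomes 3
  Position 13 ')': depth becomes 2
  Position 14 ')': depth becomes 1
  Position 15 ')': depth becomes 0
Maximum depth reached: 4

4


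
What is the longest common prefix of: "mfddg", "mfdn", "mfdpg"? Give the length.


Words: mfddg, mfdn, mfdpg
  Position 0: all 'm' => match
  Position 1: all 'f' => match
  Position 2: all 'd' => match
  Position 3: ('d', 'n', 'p') => mismatch, stop
LCP = "mfd" (length 3)

3


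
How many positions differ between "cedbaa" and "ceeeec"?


Comparing "cedbaa" and "ceeeec" position by position:
  Position 0: 'c' vs 'c' => same
  Position 1: 'e' vs 'e' => same
  Position 2: 'd' vs 'e' => DIFFER
  Position 3: 'b' vs 'e' => DIFFER
  Position 4: 'a' vs 'e' => DIFFER
  Position 5: 'a' vs 'c' => DIFFER
Positions that differ: 4

4


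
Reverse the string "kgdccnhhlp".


Input: kgdccnhhlp
Reading characters right to left:
  Position 9: 'p'
  Position 8: 'l'
  Position 7: 'h'
  Position 6: 'h'
  Position 5: 'n'
  Position 4: 'c'
  Position 3: 'c'
  Position 2: 'd'
  Position 1: 'g'
  Position 0: 'k'
Reversed: plhhnccdgk

plhhnccdgk


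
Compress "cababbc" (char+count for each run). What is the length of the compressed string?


Input: cababbc
Runs:
  'c' x 1 => "c1"
  'a' x 1 => "a1"
  'b' x 1 => "b1"
  'a' x 1 => "a1"
  'b' x 2 => "b2"
  'c' x 1 => "c1"
Compressed: "c1a1b1a1b2c1"
Compressed length: 12

12


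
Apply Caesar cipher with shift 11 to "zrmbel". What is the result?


Caesar cipher: shift "zrmbel" by 11
  'z' (pos 25) + 11 = pos 10 = 'k'
  'r' (pos 17) + 11 = pos 2 = 'c'
  'm' (pos 12) + 11 = pos 23 = 'x'
  'b' (pos 1) + 11 = pos 12 = 'm'
  'e' (pos 4) + 11 = pos 15 = 'p'
  'l' (pos 11) + 11 = pos 22 = 'w'
Result: kcxmpw

kcxmpw


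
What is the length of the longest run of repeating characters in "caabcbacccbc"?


Input: "caabcbacccbc"
Scanning for longest run:
  Position 1 ('a'): new char, reset run to 1
  Position 2 ('a'): continues run of 'a', length=2
  Position 3 ('b'): new char, reset run to 1
  Position 4 ('c'): new char, reset run to 1
  Position 5 ('b'): new char, reset run to 1
  Position 6 ('a'): new char, reset run to 1
  Position 7 ('c'): new char, reset run to 1
  Position 8 ('c'): continues run of 'c', length=2
  Position 9 ('c'): continues run of 'c', length=3
  Position 10 ('b'): new char, reset run to 1
  Position 11 ('c'): new char, reset run to 1
Longest run: 'c' with length 3

3


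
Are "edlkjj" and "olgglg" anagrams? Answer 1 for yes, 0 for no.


Strings: "edlkjj", "olgglg"
Sorted first:  dejjkl
Sorted second: gggllo
Differ at position 0: 'd' vs 'g' => not anagrams

0


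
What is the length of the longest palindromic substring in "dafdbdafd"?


Input: "dafdbdafd"
Checking substrings for palindromes:
  [3:6] "dbd" (len 3) => palindrome
Longest palindromic substring: "dbd" with length 3

3


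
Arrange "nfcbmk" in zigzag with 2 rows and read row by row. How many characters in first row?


Zigzag "nfcbmk" into 2 rows:
Placing characters:
  'n' => row 0
  'f' => row 1
  'c' => row 0
  'b' => row 1
  'm' => row 0
  'k' => row 1
Rows:
  Row 0: "ncm"
  Row 1: "fbk"
First row length: 3

3


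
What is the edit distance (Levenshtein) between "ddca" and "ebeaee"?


Computing edit distance: "ddca" -> "ebeaee"
DP table:
           e    b    e    a    e    e
      0    1    2    3    4    5    6
  d   1    1    2    3    4    5    6
  d   2    2    2    3    4    5    6
  c   3    3    3    3    4    5    6
  a   4    4    4    4    3    4    5
Edit distance = dp[4][6] = 5

5


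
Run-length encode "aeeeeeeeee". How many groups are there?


Input: aeeeeeeeee
Scanning for consecutive runs:
  Group 1: 'a' x 1 (positions 0-0)
  Group 2: 'e' x 9 (positions 1-9)
Total groups: 2

2


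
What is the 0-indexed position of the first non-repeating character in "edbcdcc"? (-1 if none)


Input: edbcdcc
Character frequencies:
  'b': 1
  'c': 3
  'd': 2
  'e': 1
Scanning left to right for freq == 1:
  Position 0 ('e'): unique! => answer = 0

0


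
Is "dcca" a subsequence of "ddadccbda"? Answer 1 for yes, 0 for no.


Check if "dcca" is a subsequence of "ddadccbda"
Greedy scan:
  Position 0 ('d'): matches sub[0] = 'd'
  Position 1 ('d'): no match needed
  Position 2 ('a'): no match needed
  Position 3 ('d'): no match needed
  Position 4 ('c'): matches sub[1] = 'c'
  Position 5 ('c'): matches sub[2] = 'c'
  Position 6 ('b'): no match needed
  Position 7 ('d'): no match needed
  Position 8 ('a'): matches sub[3] = 'a'
All 4 characters matched => is a subsequence

1


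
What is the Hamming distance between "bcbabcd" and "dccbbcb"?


Comparing "bcbabcd" and "dccbbcb" position by position:
  Position 0: 'b' vs 'd' => differ
  Position 1: 'c' vs 'c' => same
  Position 2: 'b' vs 'c' => differ
  Position 3: 'a' vs 'b' => differ
  Position 4: 'b' vs 'b' => same
  Position 5: 'c' vs 'c' => same
  Position 6: 'd' vs 'b' => differ
Total differences (Hamming distance): 4

4


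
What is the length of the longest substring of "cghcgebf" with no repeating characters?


Input: "cghcgebf"
Sliding window (track last position of each char):
  Position 0 ('c'): window [0,0] length 1 -- new best
  Position 1 ('g'): window [0,1] length 2 -- new best
  Position 2 ('h'): window [0,2] length 3 -- new best
  Position 3 ('c'): repeat (last at 0), move window start to 1
  Position 3 ('c'): window [1,3] length 3
  Position 4 ('g'): repeat (last at 1), move window start to 2
  Position 4 ('g'): window [2,4] length 3
  Position 5 ('e'): window [2,5] length 4 -- new best
  Position 6 ('b'): window [2,6] length 5 -- new best
  Position 7 ('f'): window [2,7] length 6 -- new best
Longest substring with no repeats: "hcgebf" with length 6

6


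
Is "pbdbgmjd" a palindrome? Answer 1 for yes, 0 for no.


Input: pbdbgmjd
Reversed: djmgbdbp
  Compare pos 0 ('p') with pos 7 ('d'): MISMATCH
  Compare pos 1 ('b') with pos 6 ('j'): MISMATCH
  Compare pos 2 ('d') with pos 5 ('m'): MISMATCH
  Compare pos 3 ('b') with pos 4 ('g'): MISMATCH
Result: not a palindrome

0


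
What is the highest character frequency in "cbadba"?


Input: cbadba
Character counts:
  'a': 2
  'b': 2
  'c': 1
  'd': 1
Maximum frequency: 2

2


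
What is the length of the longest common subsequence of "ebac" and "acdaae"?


LCS of "ebac" and "acdaae"
DP table:
           a    c    d    a    a    e
      0    0    0    0    0    0    0
  e   0    0    0    0    0    0    1
  b   0    0    0    0    0    0    1
  a   0    1    1    1    1    1    1
  c   0    1    2    2    2    2    2
LCS length = dp[4][6] = 2

2


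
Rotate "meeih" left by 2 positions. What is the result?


Input: "meeih", rotate left by 2
First 2 characters: "me"
Remaining characters: "eih"
Concatenate remaining + first: "eih" + "me" = "eihme"

eihme


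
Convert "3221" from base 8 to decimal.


Input: "3221" in base 8
Positional expansion:
  Digit '3' (value 3) x 8^3 = 1536
  Digit '2' (value 2) x 8^2 = 128
  Digit '2' (value 2) x 8^1 = 16
  Digit '1' (value 1) x 8^0 = 1
Sum = 1681

1681


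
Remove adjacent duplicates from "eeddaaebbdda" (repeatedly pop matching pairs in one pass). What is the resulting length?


Input: eeddaaebbdda
Stack-based adjacent duplicate removal:
  Read 'e': push. Stack: e
  Read 'e': matches stack top 'e' => pop. Stack: (empty)
  Read 'd': push. Stack: d
  Read 'd': matches stack top 'd' => pop. Stack: (empty)
  Read 'a': push. Stack: a
  Read 'a': matches stack top 'a' => pop. Stack: (empty)
  Read 'e': push. Stack: e
  Read 'b': push. Stack: eb
  Read 'b': matches stack top 'b' => pop. Stack: e
  Read 'd': push. Stack: ed
  Read 'd': matches stack top 'd' => pop. Stack: e
  Read 'a': push. Stack: ea
Final stack: "ea" (length 2)

2


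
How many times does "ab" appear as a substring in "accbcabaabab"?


Searching for "ab" in "accbcabaabab"
Scanning each position:
  Position 0: "ac" => no
  Position 1: "cc" => no
  Position 2: "cb" => no
  Position 3: "bc" => no
  Position 4: "ca" => no
  Position 5: "ab" => MATCH
  Position 6: "ba" => no
  Position 7: "aa" => no
  Position 8: "ab" => MATCH
  Position 9: "ba" => no
  Position 10: "ab" => MATCH
Total occurrences: 3

3


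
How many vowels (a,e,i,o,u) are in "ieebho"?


Input: ieebho
Checking each character:
  'i' at position 0: vowel (running total: 1)
  'e' at position 1: vowel (running total: 2)
  'e' at position 2: vowel (running total: 3)
  'b' at position 3: consonant
  'h' at position 4: consonant
  'o' at position 5: vowel (running total: 4)
Total vowels: 4

4


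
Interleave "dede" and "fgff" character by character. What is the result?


Interleaving "dede" and "fgff":
  Position 0: 'd' from first, 'f' from second => "df"
  Position 1: 'e' from first, 'g' from second => "eg"
  Position 2: 'd' from first, 'f' from second => "df"
  Position 3: 'e' from first, 'f' from second => "ef"
Result: dfegdfef

dfegdfef


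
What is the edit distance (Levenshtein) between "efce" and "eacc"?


Computing edit distance: "efce" -> "eacc"
DP table:
           e    a    c    c
      0    1    2    3    4
  e   1    0    1    2    3
  f   2    1    1    2    3
  c   3    2    2    1    2
  e   4    3    3    2    2
Edit distance = dp[4][4] = 2

2


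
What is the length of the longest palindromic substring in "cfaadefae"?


Input: "cfaadefae"
Checking substrings for palindromes:
  [2:4] "aa" (len 2) => palindrome
Longest palindromic substring: "aa" with length 2

2


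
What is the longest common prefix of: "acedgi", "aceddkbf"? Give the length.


Words: acedgi, aceddkbf
  Position 0: all 'a' => match
  Position 1: all 'c' => match
  Position 2: all 'e' => match
  Position 3: all 'd' => match
  Position 4: ('g', 'd') => mismatch, stop
LCP = "aced" (length 4)

4


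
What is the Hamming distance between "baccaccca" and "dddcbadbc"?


Comparing "baccaccca" and "dddcbadbc" position by position:
  Position 0: 'b' vs 'd' => differ
  Position 1: 'a' vs 'd' => differ
  Position 2: 'c' vs 'd' => differ
  Position 3: 'c' vs 'c' => same
  Position 4: 'a' vs 'b' => differ
  Position 5: 'c' vs 'a' => differ
  Position 6: 'c' vs 'd' => differ
  Position 7: 'c' vs 'b' => differ
  Position 8: 'a' vs 'c' => differ
Total differences (Hamming distance): 8

8


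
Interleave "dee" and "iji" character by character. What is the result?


Interleaving "dee" and "iji":
  Position 0: 'd' from first, 'i' from second => "di"
  Position 1: 'e' from first, 'j' from second => "ej"
  Position 2: 'e' from first, 'i' from second => "ei"
Result: diejei

diejei


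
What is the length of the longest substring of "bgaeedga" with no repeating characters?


Input: "bgaeedga"
Sliding window (track last position of each char):
  Position 0 ('b'): window [0,0] length 1 -- new best
  Position 1 ('g'): window [0,1] length 2 -- new best
  Position 2 ('a'): window [0,2] length 3 -- new best
  Position 3 ('e'): window [0,3] length 4 -- new best
  Position 4 ('e'): repeat (last at 3), move window start to 4
  Position 4 ('e'): window [4,4] length 1
  Position 5 ('d'): window [4,5] length 2
  Position 6 ('g'): window [4,6] length 3
  Position 7 ('a'): window [4,7] length 4
Longest substring with no repeats: "bgae" with length 4

4


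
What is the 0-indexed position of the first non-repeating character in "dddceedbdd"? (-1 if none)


Input: dddceedbdd
Character frequencies:
  'b': 1
  'c': 1
  'd': 6
  'e': 2
Scanning left to right for freq == 1:
  Position 0 ('d'): freq=6, skip
  Position 1 ('d'): freq=6, skip
  Position 2 ('d'): freq=6, skip
  Position 3 ('c'): unique! => answer = 3

3


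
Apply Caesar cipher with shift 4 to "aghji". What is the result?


Caesar cipher: shift "aghji" by 4
  'a' (pos 0) + 4 = pos 4 = 'e'
  'g' (pos 6) + 4 = pos 10 = 'k'
  'h' (pos 7) + 4 = pos 11 = 'l'
  'j' (pos 9) + 4 = pos 13 = 'n'
  'i' (pos 8) + 4 = pos 12 = 'm'
Result: eklnm

eklnm


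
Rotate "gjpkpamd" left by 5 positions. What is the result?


Input: "gjpkpamd", rotate left by 5
First 5 characters: "gjpkp"
Remaining characters: "amd"
Concatenate remaining + first: "amd" + "gjpkp" = "amdgjpkp"

amdgjpkp


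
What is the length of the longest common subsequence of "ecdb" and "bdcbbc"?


LCS of "ecdb" and "bdcbbc"
DP table:
           b    d    c    b    b    c
      0    0    0    0    0    0    0
  e   0    0    0    0    0    0    0
  c   0    0    0    1    1    1    1
  d   0    0    1    1    1    1    1
  b   0    1    1    1    2    2    2
LCS length = dp[4][6] = 2

2


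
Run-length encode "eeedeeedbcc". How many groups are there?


Input: eeedeeedbcc
Scanning for consecutive runs:
  Group 1: 'e' x 3 (positions 0-2)
  Group 2: 'd' x 1 (positions 3-3)
  Group 3: 'e' x 3 (positions 4-6)
  Group 4: 'd' x 1 (positions 7-7)
  Group 5: 'b' x 1 (positions 8-8)
  Group 6: 'c' x 2 (positions 9-10)
Total groups: 6

6


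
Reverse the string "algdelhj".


Input: algdelhj
Reading characters right to left:
  Position 7: 'j'
  Position 6: 'h'
  Position 5: 'l'
  Position 4: 'e'
  Position 3: 'd'
  Position 2: 'g'
  Position 1: 'l'
  Position 0: 'a'
Reversed: jhledgla

jhledgla


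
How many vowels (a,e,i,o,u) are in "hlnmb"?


Input: hlnmb
Checking each character:
  'h' at position 0: consonant
  'l' at position 1: consonant
  'n' at position 2: consonant
  'm' at position 3: consonant
  'b' at position 4: consonant
Total vowels: 0

0


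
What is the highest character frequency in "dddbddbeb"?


Input: dddbddbeb
Character counts:
  'b': 3
  'd': 5
  'e': 1
Maximum frequency: 5

5


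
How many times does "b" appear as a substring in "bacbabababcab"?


Searching for "b" in "bacbabababcab"
Scanning each position:
  Position 0: "b" => MATCH
  Position 1: "a" => no
  Position 2: "c" => no
  Position 3: "b" => MATCH
  Position 4: "a" => no
  Position 5: "b" => MATCH
  Position 6: "a" => no
  Position 7: "b" => MATCH
  Position 8: "a" => no
  Position 9: "b" => MATCH
  Position 10: "c" => no
  Position 11: "a" => no
  Position 12: "b" => MATCH
Total occurrences: 6

6


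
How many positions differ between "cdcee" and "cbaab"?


Comparing "cdcee" and "cbaab" position by position:
  Position 0: 'c' vs 'c' => same
  Position 1: 'd' vs 'b' => DIFFER
  Position 2: 'c' vs 'a' => DIFFER
  Position 3: 'e' vs 'a' => DIFFER
  Position 4: 'e' vs 'b' => DIFFER
Positions that differ: 4

4


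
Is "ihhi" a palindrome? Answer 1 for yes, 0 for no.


Input: ihhi
Reversed: ihhi
  Compare pos 0 ('i') with pos 3 ('i'): match
  Compare pos 1 ('h') with pos 2 ('h'): match
Result: palindrome

1


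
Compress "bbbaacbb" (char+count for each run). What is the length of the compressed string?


Input: bbbaacbb
Runs:
  'b' x 3 => "b3"
  'a' x 2 => "a2"
  'c' x 1 => "c1"
  'b' x 2 => "b2"
Compressed: "b3a2c1b2"
Compressed length: 8

8


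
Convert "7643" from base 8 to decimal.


Input: "7643" in base 8
Positional expansion:
  Digit '7' (value 7) x 8^3 = 3584
  Digit '6' (value 6) x 8^2 = 384
  Digit '4' (value 4) x 8^1 = 32
  Digit '3' (value 3) x 8^0 = 3
Sum = 4003

4003


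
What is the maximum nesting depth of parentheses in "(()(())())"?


Input: "(()(())())"
Tracking depth:
  Position 0 '(': depth becomes 1
  Position 1 '(': depth becomes 2
  Position 2 ')': depth becomes 1
  Position 3 '(': depth becomes 2
  Position 4 '(': depth becomes 3
  Position 5 ')': depth becomes 2
  Position 6 ')': depth becomes 1
  Position 7 '(': depth becomes 2
  Position 8 ')': depth becomes 1
  Position 9 ')': depth becomes 0
Maximum depth reached: 3

3


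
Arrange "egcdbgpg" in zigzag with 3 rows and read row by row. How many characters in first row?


Zigzag "egcdbgpg" into 3 rows:
Placing characters:
  'e' => row 0
  'g' => row 1
  'c' => row 2
  'd' => row 1
  'b' => row 0
  'g' => row 1
  'p' => row 2
  'g' => row 1
Rows:
  Row 0: "eb"
  Row 1: "gdgg"
  Row 2: "cp"
First row length: 2

2


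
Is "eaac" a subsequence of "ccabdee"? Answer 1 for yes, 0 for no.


Check if "eaac" is a subsequence of "ccabdee"
Greedy scan:
  Position 0 ('c'): no match needed
  Position 1 ('c'): no match needed
  Position 2 ('a'): no match needed
  Position 3 ('b'): no match needed
  Position 4 ('d'): no match needed
  Position 5 ('e'): matches sub[0] = 'e'
  Position 6 ('e'): no match needed
Only matched 1/4 characters => not a subsequence

0


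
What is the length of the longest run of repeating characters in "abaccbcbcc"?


Input: "abaccbcbcc"
Scanning for longest run:
  Position 1 ('b'): new char, reset run to 1
  Position 2 ('a'): new char, reset run to 1
  Position 3 ('c'): new char, reset run to 1
  Position 4 ('c'): continues run of 'c', length=2
  Position 5 ('b'): new char, reset run to 1
  Position 6 ('c'): new char, reset run to 1
  Position 7 ('b'): new char, reset run to 1
  Position 8 ('c'): new char, reset run to 1
  Position 9 ('c'): continues run of 'c', length=2
Longest run: 'c' with length 2

2


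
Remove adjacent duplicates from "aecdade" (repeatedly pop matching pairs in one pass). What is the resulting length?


Input: aecdade
Stack-based adjacent duplicate removal:
  Read 'a': push. Stack: a
  Read 'e': push. Stack: ae
  Read 'c': push. Stack: aec
  Read 'd': push. Stack: aecd
  Read 'a': push. Stack: aecda
  Read 'd': push. Stack: aecdad
  Read 'e': push. Stack: aecdade
Final stack: "aecdade" (length 7)

7


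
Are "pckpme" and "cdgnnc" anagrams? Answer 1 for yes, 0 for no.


Strings: "pckpme", "cdgnnc"
Sorted first:  cekmpp
Sorted second: ccdgnn
Differ at position 1: 'e' vs 'c' => not anagrams

0


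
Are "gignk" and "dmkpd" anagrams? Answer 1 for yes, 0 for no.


Strings: "gignk", "dmkpd"
Sorted first:  ggikn
Sorted second: ddkmp
Differ at position 0: 'g' vs 'd' => not anagrams

0


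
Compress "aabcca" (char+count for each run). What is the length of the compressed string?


Input: aabcca
Runs:
  'a' x 2 => "a2"
  'b' x 1 => "b1"
  'c' x 2 => "c2"
  'a' x 1 => "a1"
Compressed: "a2b1c2a1"
Compressed length: 8

8


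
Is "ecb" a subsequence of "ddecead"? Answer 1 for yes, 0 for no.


Check if "ecb" is a subsequence of "ddecead"
Greedy scan:
  Position 0 ('d'): no match needed
  Position 1 ('d'): no match needed
  Position 2 ('e'): matches sub[0] = 'e'
  Position 3 ('c'): matches sub[1] = 'c'
  Position 4 ('e'): no match needed
  Position 5 ('a'): no match needed
  Position 6 ('d'): no match needed
Only matched 2/3 characters => not a subsequence

0


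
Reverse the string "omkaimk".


Input: omkaimk
Reading characters right to left:
  Position 6: 'k'
  Position 5: 'm'
  Position 4: 'i'
  Position 3: 'a'
  Position 2: 'k'
  Position 1: 'm'
  Position 0: 'o'
Reversed: kmiakmo

kmiakmo


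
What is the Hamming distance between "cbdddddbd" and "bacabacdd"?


Comparing "cbdddddbd" and "bacabacdd" position by position:
  Position 0: 'c' vs 'b' => differ
  Position 1: 'b' vs 'a' => differ
  Position 2: 'd' vs 'c' => differ
  Position 3: 'd' vs 'a' => differ
  Position 4: 'd' vs 'b' => differ
  Position 5: 'd' vs 'a' => differ
  Position 6: 'd' vs 'c' => differ
  Position 7: 'b' vs 'd' => differ
  Position 8: 'd' vs 'd' => same
Total differences (Hamming distance): 8

8


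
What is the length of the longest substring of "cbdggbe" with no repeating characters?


Input: "cbdggbe"
Sliding window (track last position of each char):
  Position 0 ('c'): window [0,0] length 1 -- new best
  Position 1 ('b'): window [0,1] length 2 -- new best
  Position 2 ('d'): window [0,2] length 3 -- new best
  Position 3 ('g'): window [0,3] length 4 -- new best
  Position 4 ('g'): repeat (last at 3), move window start to 4
  Position 4 ('g'): window [4,4] length 1
  Position 5 ('b'): window [4,5] length 2
  Position 6 ('e'): window [4,6] length 3
Longest substring with no repeats: "cbdg" with length 4

4


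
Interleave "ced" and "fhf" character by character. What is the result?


Interleaving "ced" and "fhf":
  Position 0: 'c' from first, 'f' from second => "cf"
  Position 1: 'e' from first, 'h' from second => "eh"
  Position 2: 'd' from first, 'f' from second => "df"
Result: cfehdf

cfehdf


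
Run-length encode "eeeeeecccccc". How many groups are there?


Input: eeeeeecccccc
Scanning for consecutive runs:
  Group 1: 'e' x 6 (positions 0-5)
  Group 2: 'c' x 6 (positions 6-11)
Total groups: 2

2


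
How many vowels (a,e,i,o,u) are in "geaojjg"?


Input: geaojjg
Checking each character:
  'g' at position 0: consonant
  'e' at position 1: vowel (running total: 1)
  'a' at position 2: vowel (running total: 2)
  'o' at position 3: vowel (running total: 3)
  'j' at position 4: consonant
  'j' at position 5: consonant
  'g' at position 6: consonant
Total vowels: 3

3


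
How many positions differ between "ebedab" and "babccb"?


Comparing "ebedab" and "babccb" position by position:
  Position 0: 'e' vs 'b' => DIFFER
  Position 1: 'b' vs 'a' => DIFFER
  Position 2: 'e' vs 'b' => DIFFER
  Position 3: 'd' vs 'c' => DIFFER
  Position 4: 'a' vs 'c' => DIFFER
  Position 5: 'b' vs 'b' => same
Positions that differ: 5

5


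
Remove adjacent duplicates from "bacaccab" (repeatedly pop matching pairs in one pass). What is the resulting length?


Input: bacaccab
Stack-based adjacent duplicate removal:
  Read 'b': push. Stack: b
  Read 'a': push. Stack: ba
  Read 'c': push. Stack: bac
  Read 'a': push. Stack: baca
  Read 'c': push. Stack: bacac
  Read 'c': matches stack top 'c' => pop. Stack: baca
  Read 'a': matches stack top 'a' => pop. Stack: bac
  Read 'b': push. Stack: bacb
Final stack: "bacb" (length 4)

4


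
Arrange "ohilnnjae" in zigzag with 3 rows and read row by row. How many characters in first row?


Zigzag "ohilnnjae" into 3 rows:
Placing characters:
  'o' => row 0
  'h' => row 1
  'i' => row 2
  'l' => row 1
  'n' => row 0
  'n' => row 1
  'j' => row 2
  'a' => row 1
  'e' => row 0
Rows:
  Row 0: "one"
  Row 1: "hlna"
  Row 2: "ij"
First row length: 3

3


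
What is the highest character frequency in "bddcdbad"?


Input: bddcdbad
Character counts:
  'a': 1
  'b': 2
  'c': 1
  'd': 4
Maximum frequency: 4

4


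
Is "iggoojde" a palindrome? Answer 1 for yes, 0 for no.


Input: iggoojde
Reversed: edjooggi
  Compare pos 0 ('i') with pos 7 ('e'): MISMATCH
  Compare pos 1 ('g') with pos 6 ('d'): MISMATCH
  Compare pos 2 ('g') with pos 5 ('j'): MISMATCH
  Compare pos 3 ('o') with pos 4 ('o'): match
Result: not a palindrome

0


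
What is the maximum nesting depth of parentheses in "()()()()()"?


Input: "()()()()()"
Tracking depth:
  Position 0 '(': depth becomes 1
  Position 1 ')': depth becomes 0
  Position 2 '(': depth becomes 1
  Position 3 ')': depth becomes 0
  Position 4 '(': depth becomes 1
  Position 5 ')': depth becomes 0
  Position 6 '(': depth becomes 1
  Position 7 ')': depth becomes 0
  Position 8 '(': depth becomes 1
  Position 9 ')': depth becomes 0
Maximum depth reached: 1

1


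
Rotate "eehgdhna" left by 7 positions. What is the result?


Input: "eehgdhna", rotate left by 7
First 7 characters: "eehgdhn"
Remaining characters: "a"
Concatenate remaining + first: "a" + "eehgdhn" = "aeehgdhn"

aeehgdhn


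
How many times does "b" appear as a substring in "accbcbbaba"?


Searching for "b" in "accbcbbaba"
Scanning each position:
  Position 0: "a" => no
  Position 1: "c" => no
  Position 2: "c" => no
  Position 3: "b" => MATCH
  Position 4: "c" => no
  Position 5: "b" => MATCH
  Position 6: "b" => MATCH
  Position 7: "a" => no
  Position 8: "b" => MATCH
  Position 9: "a" => no
Total occurrences: 4

4


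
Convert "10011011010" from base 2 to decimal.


Input: "10011011010" in base 2
Positional expansion:
  Digit '1' (value 1) x 2^10 = 1024
  Digit '0' (value 0) x 2^9 = 0
  Digit '0' (value 0) x 2^8 = 0
  Digit '1' (value 1) x 2^7 = 128
  Digit '1' (value 1) x 2^6 = 64
  Digit '0' (value 0) x 2^5 = 0
  Digit '1' (value 1) x 2^4 = 16
  Digit '1' (value 1) x 2^3 = 8
  Digit '0' (value 0) x 2^2 = 0
  Digit '1' (value 1) x 2^1 = 2
  Digit '0' (value 0) x 2^0 = 0
Sum = 1242

1242


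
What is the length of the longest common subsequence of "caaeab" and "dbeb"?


LCS of "caaeab" and "dbeb"
DP table:
           d    b    e    b
      0    0    0    0    0
  c   0    0    0    0    0
  a   0    0    0    0    0
  a   0    0    0    0    0
  e   0    0    0    1    1
  a   0    0    0    1    1
  b   0    0    1    1    2
LCS length = dp[6][4] = 2

2


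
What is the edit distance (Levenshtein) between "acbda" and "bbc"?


Computing edit distance: "acbda" -> "bbc"
DP table:
           b    b    c
      0    1    2    3
  a   1    1    2    3
  c   2    2    2    2
  b   3    2    2    3
  d   4    3    3    3
  a   5    4    4    4
Edit distance = dp[5][3] = 4

4


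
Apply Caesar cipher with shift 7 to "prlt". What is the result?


Caesar cipher: shift "prlt" by 7
  'p' (pos 15) + 7 = pos 22 = 'w'
  'r' (pos 17) + 7 = pos 24 = 'y'
  'l' (pos 11) + 7 = pos 18 = 's'
  't' (pos 19) + 7 = pos 0 = 'a'
Result: wysa

wysa


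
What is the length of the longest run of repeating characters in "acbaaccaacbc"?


Input: "acbaaccaacbc"
Scanning for longest run:
  Position 1 ('c'): new char, reset run to 1
  Position 2 ('b'): new char, reset run to 1
  Position 3 ('a'): new char, reset run to 1
  Position 4 ('a'): continues run of 'a', length=2
  Position 5 ('c'): new char, reset run to 1
  Position 6 ('c'): continues run of 'c', length=2
  Position 7 ('a'): new char, reset run to 1
  Position 8 ('a'): continues run of 'a', length=2
  Position 9 ('c'): new char, reset run to 1
  Position 10 ('b'): new char, reset run to 1
  Position 11 ('c'): new char, reset run to 1
Longest run: 'a' with length 2

2


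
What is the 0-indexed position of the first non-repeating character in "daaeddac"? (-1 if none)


Input: daaeddac
Character frequencies:
  'a': 3
  'c': 1
  'd': 3
  'e': 1
Scanning left to right for freq == 1:
  Position 0 ('d'): freq=3, skip
  Position 1 ('a'): freq=3, skip
  Position 2 ('a'): freq=3, skip
  Position 3 ('e'): unique! => answer = 3

3


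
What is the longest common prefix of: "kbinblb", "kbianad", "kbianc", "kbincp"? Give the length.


Words: kbinblb, kbianad, kbianc, kbincp
  Position 0: all 'k' => match
  Position 1: all 'b' => match
  Position 2: all 'i' => match
  Position 3: ('n', 'a', 'a', 'n') => mismatch, stop
LCP = "kbi" (length 3)

3


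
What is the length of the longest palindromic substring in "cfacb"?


Input: "cfacb"
Checking substrings for palindromes:
  No multi-char palindromic substrings found
Longest palindromic substring: "c" with length 1

1


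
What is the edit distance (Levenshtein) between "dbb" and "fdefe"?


Computing edit distance: "dbb" -> "fdefe"
DP table:
           f    d    e    f    e
      0    1    2    3    4    5
  d   1    1    1    2    3    4
  b   2    2    2    2    3    4
  b   3    3    3    3    3    4
Edit distance = dp[3][5] = 4

4


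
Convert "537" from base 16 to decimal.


Input: "537" in base 16
Positional expansion:
  Digit '5' (value 5) x 16^2 = 1280
  Digit '3' (value 3) x 16^1 = 48
  Digit '7' (value 7) x 16^0 = 7
Sum = 1335

1335


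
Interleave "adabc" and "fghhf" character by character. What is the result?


Interleaving "adabc" and "fghhf":
  Position 0: 'a' from first, 'f' from second => "af"
  Position 1: 'd' from first, 'g' from second => "dg"
  Position 2: 'a' from first, 'h' from second => "ah"
  Position 3: 'b' from first, 'h' from second => "bh"
  Position 4: 'c' from first, 'f' from second => "cf"
Result: afdgahbhcf

afdgahbhcf


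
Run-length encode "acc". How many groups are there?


Input: acc
Scanning for consecutive runs:
  Group 1: 'a' x 1 (positions 0-0)
  Group 2: 'c' x 2 (positions 1-2)
Total groups: 2

2


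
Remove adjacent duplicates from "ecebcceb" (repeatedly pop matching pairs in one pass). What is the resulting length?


Input: ecebcceb
Stack-based adjacent duplicate removal:
  Read 'e': push. Stack: e
  Read 'c': push. Stack: ec
  Read 'e': push. Stack: ece
  Read 'b': push. Stack: eceb
  Read 'c': push. Stack: ecebc
  Read 'c': matches stack top 'c' => pop. Stack: eceb
  Read 'e': push. Stack: ecebe
  Read 'b': push. Stack: ecebeb
Final stack: "ecebeb" (length 6)

6


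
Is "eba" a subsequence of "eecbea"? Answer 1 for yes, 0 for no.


Check if "eba" is a subsequence of "eecbea"
Greedy scan:
  Position 0 ('e'): matches sub[0] = 'e'
  Position 1 ('e'): no match needed
  Position 2 ('c'): no match needed
  Position 3 ('b'): matches sub[1] = 'b'
  Position 4 ('e'): no match needed
  Position 5 ('a'): matches sub[2] = 'a'
All 3 characters matched => is a subsequence

1


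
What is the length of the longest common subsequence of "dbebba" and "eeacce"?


LCS of "dbebba" and "eeacce"
DP table:
           e    e    a    c    c    e
      0    0    0    0    0    0    0
  d   0    0    0    0    0    0    0
  b   0    0    0    0    0    0    0
  e   0    1    1    1    1    1    1
  b   0    1    1    1    1    1    1
  b   0    1    1    1    1    1    1
  a   0    1    1    2    2    2    2
LCS length = dp[6][6] = 2

2


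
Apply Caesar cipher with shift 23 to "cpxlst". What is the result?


Caesar cipher: shift "cpxlst" by 23
  'c' (pos 2) + 23 = pos 25 = 'z'
  'p' (pos 15) + 23 = pos 12 = 'm'
  'x' (pos 23) + 23 = pos 20 = 'u'
  'l' (pos 11) + 23 = pos 8 = 'i'
  's' (pos 18) + 23 = pos 15 = 'p'
  't' (pos 19) + 23 = pos 16 = 'q'
Result: zmuipq

zmuipq


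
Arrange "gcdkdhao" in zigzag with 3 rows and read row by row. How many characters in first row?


Zigzag "gcdkdhao" into 3 rows:
Placing characters:
  'g' => row 0
  'c' => row 1
  'd' => row 2
  'k' => row 1
  'd' => row 0
  'h' => row 1
  'a' => row 2
  'o' => row 1
Rows:
  Row 0: "gd"
  Row 1: "ckho"
  Row 2: "da"
First row length: 2

2


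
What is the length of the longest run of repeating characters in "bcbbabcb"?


Input: "bcbbabcb"
Scanning for longest run:
  Position 1 ('c'): new char, reset run to 1
  Position 2 ('b'): new char, reset run to 1
  Position 3 ('b'): continues run of 'b', length=2
  Position 4 ('a'): new char, reset run to 1
  Position 5 ('b'): new char, reset run to 1
  Position 6 ('c'): new char, reset run to 1
  Position 7 ('b'): new char, reset run to 1
Longest run: 'b' with length 2

2


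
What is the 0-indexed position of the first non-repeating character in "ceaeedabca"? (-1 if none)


Input: ceaeedabca
Character frequencies:
  'a': 3
  'b': 1
  'c': 2
  'd': 1
  'e': 3
Scanning left to right for freq == 1:
  Position 0 ('c'): freq=2, skip
  Position 1 ('e'): freq=3, skip
  Position 2 ('a'): freq=3, skip
  Position 3 ('e'): freq=3, skip
  Position 4 ('e'): freq=3, skip
  Position 5 ('d'): unique! => answer = 5

5


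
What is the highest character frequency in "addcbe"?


Input: addcbe
Character counts:
  'a': 1
  'b': 1
  'c': 1
  'd': 2
  'e': 1
Maximum frequency: 2

2


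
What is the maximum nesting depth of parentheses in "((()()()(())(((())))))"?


Input: "((()()()(())(((())))))"
Tracking depth:
  Position 0 '(': depth becomes 1
  Position 1 '(': depth becomes 2
  Position 2 '(': depth becomes 3
  Position 3 ')': depth becomes 2
  Position 4 '(': depth becomes 3
  Position 5 ')': depth becomes 2
  Position 6 '(': depth becomes 3
  Position 7 ')': depth becomes 2
  Position 8 '(': depth becomes 3
  Position 9 '(': depth becomes 4
  Position 10 ')': depth becomes 3
  Position 11 ')': depth becomes 2
  Position 12 '(': depth becomes 3
  Position 13 '(': depth becomes 4
  Position 14 '(': depth becomes 5
  Position 15 '(': depth becomes 6
  Position 16 ')': depth becomes 5
  Position 17 ')': depth becomes 4
  Position 18 ')': depth becomes 3
  Position 19 ')': depth becomes 2
  Position 20 ')': depth becomes 1
  Position 21 ')': depth becomes 0
Maximum depth reached: 6

6


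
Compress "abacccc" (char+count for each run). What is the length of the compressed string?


Input: abacccc
Runs:
  'a' x 1 => "a1"
  'b' x 1 => "b1"
  'a' x 1 => "a1"
  'c' x 4 => "c4"
Compressed: "a1b1a1c4"
Compressed length: 8

8


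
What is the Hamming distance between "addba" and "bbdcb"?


Comparing "addba" and "bbdcb" position by position:
  Position 0: 'a' vs 'b' => differ
  Position 1: 'd' vs 'b' => differ
  Position 2: 'd' vs 'd' => same
  Position 3: 'b' vs 'c' => differ
  Position 4: 'a' vs 'b' => differ
Total differences (Hamming distance): 4

4


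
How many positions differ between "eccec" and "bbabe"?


Comparing "eccec" and "bbabe" position by position:
  Position 0: 'e' vs 'b' => DIFFER
  Position 1: 'c' vs 'b' => DIFFER
  Position 2: 'c' vs 'a' => DIFFER
  Position 3: 'e' vs 'b' => DIFFER
  Position 4: 'c' vs 'e' => DIFFER
Positions that differ: 5

5


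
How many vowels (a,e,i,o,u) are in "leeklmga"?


Input: leeklmga
Checking each character:
  'l' at position 0: consonant
  'e' at position 1: vowel (running total: 1)
  'e' at position 2: vowel (running total: 2)
  'k' at position 3: consonant
  'l' at position 4: consonant
  'm' at position 5: consonant
  'g' at position 6: consonant
  'a' at position 7: vowel (running total: 3)
Total vowels: 3

3


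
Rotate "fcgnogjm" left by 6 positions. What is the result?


Input: "fcgnogjm", rotate left by 6
First 6 characters: "fcgnog"
Remaining characters: "jm"
Concatenate remaining + first: "jm" + "fcgnog" = "jmfcgnog"

jmfcgnog


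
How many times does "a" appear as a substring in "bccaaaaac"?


Searching for "a" in "bccaaaaac"
Scanning each position:
  Position 0: "b" => no
  Position 1: "c" => no
  Position 2: "c" => no
  Position 3: "a" => MATCH
  Position 4: "a" => MATCH
  Position 5: "a" => MATCH
  Position 6: "a" => MATCH
  Position 7: "a" => MATCH
  Position 8: "c" => no
Total occurrences: 5

5


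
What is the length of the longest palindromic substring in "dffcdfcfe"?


Input: "dffcdfcfe"
Checking substrings for palindromes:
  [5:8] "fcf" (len 3) => palindrome
  [1:3] "ff" (len 2) => palindrome
Longest palindromic substring: "fcf" with length 3

3


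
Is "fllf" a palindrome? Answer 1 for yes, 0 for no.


Input: fllf
Reversed: fllf
  Compare pos 0 ('f') with pos 3 ('f'): match
  Compare pos 1 ('l') with pos 2 ('l'): match
Result: palindrome

1


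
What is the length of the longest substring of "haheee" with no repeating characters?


Input: "haheee"
Sliding window (track last position of each char):
  Position 0 ('h'): window [0,0] length 1 -- new best
  Position 1 ('a'): window [0,1] length 2 -- new best
  Position 2 ('h'): repeat (last at 0), move window start to 1
  Position 2 ('h'): window [1,2] length 2
  Position 3 ('e'): window [1,3] length 3 -- new best
  Position 4 ('e'): repeat (last at 3), move window start to 4
  Position 4 ('e'): window [4,4] length 1
  Position 5 ('e'): repeat (last at 4), move window start to 5
  Position 5 ('e'): window [5,5] length 1
Longest substring with no repeats: "ahe" with length 3

3
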